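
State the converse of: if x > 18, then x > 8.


The converse of (P → Q) is (Q → P). It is not in general equivalent to the original.
Here P = 'x > 18' and Q = 'x > 8'.

If x > 8, then x > 18.


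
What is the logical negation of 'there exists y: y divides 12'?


¬(for all x: φ) = there exists x: ¬φ, and ¬(there exists x: φ) = for all x: ¬φ.
Apply to the existential statement.

for all y: NOT(y divides 12)


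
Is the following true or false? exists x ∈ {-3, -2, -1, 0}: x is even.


Evaluate the predicate on each element: -3:False, -2:True, -1:False, 0:True.
Witness x = -2 satisfies the predicate.

True


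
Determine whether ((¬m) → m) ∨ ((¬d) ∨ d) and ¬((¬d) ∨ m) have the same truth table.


Compare truth tables:
d | m | φ | ψ
-------------
F | F | T | F
T | F | T | T
F | T | T | F
T | T | T | F
They differ at row 1 (d=F, m=F): φ=T but ψ=F.

No, they are not logically equivalent.


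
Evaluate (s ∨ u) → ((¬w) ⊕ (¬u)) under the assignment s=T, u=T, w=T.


Substitute s=T, u=T, w=T:
s ∨ u = T ∨ T = T
¬w = F
¬u = F
(¬w) ⊕ (¬u) = F ⊕ F = F
(s ∨ u) → ((¬w) ⊕ (¬u)) = T → F = F

F


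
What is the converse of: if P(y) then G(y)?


The converse of (P → Q) is (Q → P). It is not in general equivalent to the original.
Here P = 'P(y)' and Q = 'G(y)'.

If G(y), then P(y).


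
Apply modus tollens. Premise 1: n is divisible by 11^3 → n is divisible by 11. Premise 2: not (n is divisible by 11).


Modus tollens: from (P → Q) and ¬Q, infer ¬P.
Q = 'n is divisible by 11' is denied; since P → Q, P must also fail.

Not (n is divisible by 11^3).


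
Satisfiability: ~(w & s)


Search for a satisfying assignment over {s, w}.
Try s=False, w=False: the formula evaluates to True.
A satisfying assignment exists.

Satisfiable.


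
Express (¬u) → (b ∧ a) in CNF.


Step 1: Rewrite (¬u) → (b ∧ a) as ¬(¬u) ∨ (b ∧ a).
Step 2: Distribute ∨ over ∧.
Step 3: Eliminate any double negations (¬¬X = X).

(u ∨ b) ∧ (u ∨ a)


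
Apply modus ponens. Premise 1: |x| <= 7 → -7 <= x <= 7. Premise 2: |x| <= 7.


Modus ponens: from (P → Q) and P, infer Q.
P = '|x| <= 7' is asserted, and P → Q holds, so Q follows.

-7 <= x <= 7.


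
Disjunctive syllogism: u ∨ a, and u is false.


Disjunctive syllogism: from (P ∨ Q) and ¬P, infer Q.
One disjunct, 'u', is ruled out; the other must hold.

a


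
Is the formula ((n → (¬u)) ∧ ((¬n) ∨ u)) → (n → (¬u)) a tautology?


Build the truth table over {n, u}:
n | u | φ
---------
F | F | T
T | F | T
F | T | T
T | T | T
Every row evaluates to true.

Yes, it is a tautology.


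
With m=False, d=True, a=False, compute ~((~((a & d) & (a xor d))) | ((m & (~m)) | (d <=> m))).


Substitute m=False, d=True, a=False:
a & d = False & True = False
a xor d = False xor True = True
(a & d) & (a xor d) = False & True = False
~((a & d) & (a xor d)) = True
~m = True
m & (~m) = False & True = False
d <=> m = True <=> False = False
(m & (~m)) | (d <=> m) = False | False = False
(~((a & d) & (a xor d))) | ((m & (~m)) | (d <=> m)) = True | False = True
~((~((a & d) & (a xor d))) | ((m & (~m)) | (d <=> m))) = False

False


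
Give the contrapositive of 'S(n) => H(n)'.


The contrapositive of (P → Q) is (¬Q → ¬P); it is logically equivalent to the original.
Here P = 'S(n)' and Q = 'H(n)'.

If not (H(n)), then not (S(n)).


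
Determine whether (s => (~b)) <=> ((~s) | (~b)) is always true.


Build the truth table over {b, s}:
b | s | φ
---------
False | False | True
True | False | True
False | True | True
True | True | True
Every row evaluates to true.

Yes, it is a tautology.


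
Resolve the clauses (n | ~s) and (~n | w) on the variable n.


The clauses contain complementary literals n and ~n.
Resolution eliminates this pair and disjoins the remaining literals (merging duplicates).

(~s | w)


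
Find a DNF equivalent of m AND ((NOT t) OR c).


Step 1: Distribute ∧ over ∨: m ∧ ((¬t) ∨ c) = (m ∧ (¬t)) ∨ (m ∧ c).

(m AND (NOT t)) OR (m AND c)


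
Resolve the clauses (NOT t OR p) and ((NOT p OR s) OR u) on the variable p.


The clauses contain complementary literals p and NOTp.
Resolution eliminates this pair and disjoins the remaining literals (merging duplicates).

((NOT t OR s) OR u)


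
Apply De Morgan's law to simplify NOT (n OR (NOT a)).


De Morgan: the negation of a disjunction is the conjunction of the negations.
Distribute NOT across OR, flipping it to AND, and negate each literal.

(NOT n) AND a


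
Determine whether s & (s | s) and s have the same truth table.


Compare truth tables:
s | φ | ψ
---------
False | False | False
True | True | True
The columns φ and ψ agree on every row.

Yes, they are logically equivalent.


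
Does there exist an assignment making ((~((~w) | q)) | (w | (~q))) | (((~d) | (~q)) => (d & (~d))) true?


Search for a satisfying assignment over {d, q, w}.
Try d=False, q=False, w=False: the formula evaluates to True.
A satisfying assignment exists.

Satisfiable.


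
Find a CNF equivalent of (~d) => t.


Step 1: Rewrite (¬d) → t as ¬(¬d) ∨ t.
Step 2: Eliminate any double negations (¬¬X = X).

d | t


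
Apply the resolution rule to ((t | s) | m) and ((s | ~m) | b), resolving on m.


The clauses contain complementary literals m and ~m.
Resolution eliminates this pair and disjoins the remaining literals (merging duplicates).

((t | s) | b)


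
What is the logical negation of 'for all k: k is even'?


¬(for all x: φ) = there exists x: ¬φ, and ¬(there exists x: φ) = for all x: ¬φ.
Apply to the universal statement.

there exists k: NOT(k is even)


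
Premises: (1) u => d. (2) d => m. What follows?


Hypothetical syllogism: from (P → Q) and (Q → R), infer (P → R).
Chain the two implications through the shared middle term 'd'.

u => m


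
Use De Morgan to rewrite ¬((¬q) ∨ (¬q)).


De Morgan: the negation of a disjunction is the conjunction of the negations.
Distribute ¬ across ∨, flipping it to ∧, and negate each literal.

q ∧ q


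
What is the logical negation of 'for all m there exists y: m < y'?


Negation flips each quantifier (∀↔∃) and negates the inner predicate.
¬(for all m there exists y: φ) = there exists m for all y: ¬φ.

there exists m for all y: NOT(m < y)


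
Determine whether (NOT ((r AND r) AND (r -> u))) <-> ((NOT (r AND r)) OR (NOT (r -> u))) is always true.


Build the truth table over {r, u}:
r | u | φ
---------
F | F | T
T | F | T
F | T | T
T | T | T
Every row evaluates to true.

Yes, it is a tautology.


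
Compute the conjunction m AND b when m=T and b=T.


Conjunction is true only when both operands are true.
Substitute: m=T, b=T.
T AND T evaluates to T.

T


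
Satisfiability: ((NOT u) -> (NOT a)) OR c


Search for a satisfying assignment over {a, c, u}.
Try a=F, c=F, u=F: the formula evaluates to T.
A satisfying assignment exists.

Satisfiable.


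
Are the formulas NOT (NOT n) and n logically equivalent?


Compare truth tables:
n | φ | ψ
---------
F | F | F
T | T | T
The columns φ and ψ agree on every row.

Yes, they are logically equivalent.


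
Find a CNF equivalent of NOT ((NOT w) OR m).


Step 1: Apply De Morgan: ¬((¬w) ∨ m) = ¬(¬w) ∧ ¬m.
Step 2: Eliminate any double negations (¬¬X = X).

w AND (NOT m)


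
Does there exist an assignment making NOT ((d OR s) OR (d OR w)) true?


Search for a satisfying assignment over {d, s, w}.
Try d=F, s=F, w=F: the formula evaluates to T.
A satisfying assignment exists.

Satisfiable.


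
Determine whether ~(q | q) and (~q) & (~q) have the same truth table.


Compare truth tables:
q | φ | ψ
---------
False | True | True
True | False | False
The columns φ and ψ agree on every row.

Yes, they are logically equivalent.


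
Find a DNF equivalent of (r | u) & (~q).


Step 1: Distribute ∧ over ∨: (r ∨ u) ∧ (¬q) = (r ∧ (¬q)) ∨ (u ∧ (¬q)).

(r & (~q)) | (u & (~q))


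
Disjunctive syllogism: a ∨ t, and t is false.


Disjunctive syllogism: from (P ∨ Q) and ¬P, infer Q.
One disjunct, 't', is ruled out; the other must hold.

a


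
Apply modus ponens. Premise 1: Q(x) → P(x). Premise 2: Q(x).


Modus ponens: from (P → Q) and P, infer Q.
P = 'Q(x)' is asserted, and P → Q holds, so Q follows.

P(x).


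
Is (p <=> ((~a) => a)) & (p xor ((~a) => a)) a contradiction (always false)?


Truth table over {a, p}:
a | p | φ
---------
False | False | False
True | False | False
False | True | False
True | True | False
Every row is false.

Yes, it is a contradiction.


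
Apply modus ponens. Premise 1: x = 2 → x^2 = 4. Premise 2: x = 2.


Modus ponens: from (P → Q) and P, infer Q.
P = 'x = 2' is asserted, and P → Q holds, so Q follows.

x^2 = 4.


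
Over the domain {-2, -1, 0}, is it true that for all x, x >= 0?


Evaluate the predicate on each element: -2:F, -1:F, 0:T.
Counterexample x = -2 fails the predicate.

F


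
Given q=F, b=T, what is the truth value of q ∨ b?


Disjunction is false only when both operands are false.
Substitute: q=F, b=T.
F ∨ T evaluates to T.

T


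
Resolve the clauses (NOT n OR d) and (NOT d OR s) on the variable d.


The clauses contain complementary literals d and NOTd.
Resolution eliminates this pair and disjoins the remaining literals (merging duplicates).

(NOT n OR s)


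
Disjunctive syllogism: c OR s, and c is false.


Disjunctive syllogism: from (P ∨ Q) and ¬P, infer Q.
One disjunct, 'c', is ruled out; the other must hold.

s


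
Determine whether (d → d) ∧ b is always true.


Build the truth table over {b, d}:
b | d | φ
---------
F | F | F
T | F | T
F | T | F
T | T | T
Counterexample at row 1: with b=F, d=F, the formula is F.

No, it is not a tautology.


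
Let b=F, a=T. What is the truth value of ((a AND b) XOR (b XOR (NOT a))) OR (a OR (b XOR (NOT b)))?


Substitute b=F, a=T:
a AND b = T AND F = F
NOT a = F
b XOR (NOT a) = F XOR F = F
(a AND b) XOR (b XOR (NOT a)) = F XOR F = F
NOT b = T
b XOR (NOT b) = F XOR T = T
a OR (b XOR (NOT b)) = T OR T = T
((a AND b) XOR (b XOR (NOT a))) OR (a OR (b XOR (NOT b))) = F OR T = T

T


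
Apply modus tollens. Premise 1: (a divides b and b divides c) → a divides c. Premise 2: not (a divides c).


Modus tollens: from (P → Q) and ¬Q, infer ¬P.
Q = 'a divides c' is denied; since P → Q, P must also fail.

Not ((a divides b and b divides c)).


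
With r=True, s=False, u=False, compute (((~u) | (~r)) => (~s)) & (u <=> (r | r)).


Substitute r=True, s=False, u=False:
~u = True
~r = False
(~u) | (~r) = True | False = True
~s = True
((~u) | (~r)) => (~s) = True => True = True
r | r = True | True = True
u <=> (r | r) = False <=> True = False
(((~u) | (~r)) => (~s)) & (u <=> (r | r)) = True & False = False

False


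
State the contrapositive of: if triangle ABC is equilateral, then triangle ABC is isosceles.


The contrapositive of (P → Q) is (¬Q → ¬P); it is logically equivalent to the original.
Here P = 'triangle ABC is equilateral' and Q = 'triangle ABC is isosceles'.

If not (triangle ABC is isosceles), then not (triangle ABC is equilateral).


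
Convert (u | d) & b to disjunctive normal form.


Step 1: Distribute ∧ over ∨: (u ∨ d) ∧ b = (u ∧ b) ∨ (d ∧ b).

(u & b) | (d & b)


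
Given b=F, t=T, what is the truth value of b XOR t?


Exclusive or is true when exactly one operand is true.
Substitute: b=F, t=T.
F XOR T evaluates to T.

T


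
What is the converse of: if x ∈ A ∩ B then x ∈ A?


The converse of (P → Q) is (Q → P). It is not in general equivalent to the original.
Here P = 'x ∈ A ∩ B' and Q = 'x ∈ A'.

If x ∈ A, then x ∈ A ∩ B.


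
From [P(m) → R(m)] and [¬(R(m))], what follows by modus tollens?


Modus tollens: from (P → Q) and ¬Q, infer ¬P.
Q = 'R(m)' is denied; since P → Q, P must also fail.

Not (P(m)).


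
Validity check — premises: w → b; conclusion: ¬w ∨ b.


This matches the form of material implication: the conclusion follows in every model of the premises.

Valid.


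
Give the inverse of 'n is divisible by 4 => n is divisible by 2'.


The inverse of (P → Q) is (¬P → ¬Q). It is equivalent to the converse, not to the original.
Here P = 'n is divisible by 4' and Q = 'n is divisible by 2'.

If not (n is divisible by 4), then not (n is divisible by 2).


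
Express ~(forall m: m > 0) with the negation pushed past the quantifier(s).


¬(forall x: φ) = exists x: ¬φ, and ¬(exists x: φ) = forall x: ¬φ.
Apply to the universal statement.

exists m: ~(m > 0)


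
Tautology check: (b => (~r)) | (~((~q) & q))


Build the truth table over {b, q, r}:
b | q | r | φ
-------------
False | False | False | True
True | False | False | True
False | True | False | True
True | True | False | True
False | False | True | True
True | False | True | True
False | True | True | True
True | True | True | True
Every row evaluates to true.

Yes, it is a tautology.


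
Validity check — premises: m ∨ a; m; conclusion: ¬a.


This is affirming a disjunct (fallacy). There exist truth assignments where the premises are all true but the conclusion is false.

Invalid.


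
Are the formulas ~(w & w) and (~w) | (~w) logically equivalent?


Compare truth tables:
w | φ | ψ
---------
False | True | True
True | False | False
The columns φ and ψ agree on every row.

Yes, they are logically equivalent.


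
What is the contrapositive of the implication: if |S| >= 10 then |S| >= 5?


The contrapositive of (P → Q) is (¬Q → ¬P); it is logically equivalent to the original.
Here P = '|S| >= 10' and Q = '|S| >= 5'.

If not (|S| >= 5), then not (|S| >= 10).


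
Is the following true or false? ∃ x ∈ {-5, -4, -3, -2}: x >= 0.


Evaluate the predicate on each element: -5:F, -4:F, -3:F, -2:F.
No element satisfies the predicate.

F


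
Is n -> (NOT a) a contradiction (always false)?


Truth table over {a, n}:
a | n | φ
---------
F | F | T
T | F | T
F | T | T
T | T | F
Satisfying assignment at row 1: a=F, n=F gives T.

No, it is not a contradiction.


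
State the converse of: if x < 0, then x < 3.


The converse of (P → Q) is (Q → P). It is not in general equivalent to the original.
Here P = 'x < 0' and Q = 'x < 3'.

If x < 3, then x < 0.


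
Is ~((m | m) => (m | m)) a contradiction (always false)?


Truth table over {m}:
m | φ
-----
False | False
True | False
Every row is false.

Yes, it is a contradiction.


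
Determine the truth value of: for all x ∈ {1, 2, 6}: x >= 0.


Evaluate the predicate on each element: 1:T, 2:T, 6:T.
Every element satisfies the predicate.

T


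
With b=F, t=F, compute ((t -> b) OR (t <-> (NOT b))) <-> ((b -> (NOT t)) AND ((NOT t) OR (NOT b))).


Substitute b=F, t=F:
… (earlier sub-steps elided)
NOT b = T
t <-> (NOT b) = F <-> T = F
(t -> b) OR (t <-> (NOT b)) = T OR F = T
NOT t = T
b -> (NOT t) = F -> T = T
NOT t = T
NOT b = T
(NOT t) OR (NOT b) = T OR T = T
(b -> (NOT t)) AND ((NOT t) OR (NOT b)) = T AND T = T
((t -> b) OR (t <-> (NOT b))) <-> ((b -> (NOT t)) AND ((NOT t) OR (NOT b))) = T <-> T = T

T


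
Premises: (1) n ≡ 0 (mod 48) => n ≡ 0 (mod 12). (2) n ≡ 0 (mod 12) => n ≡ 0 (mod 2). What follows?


Hypothetical syllogism: from (P → Q) and (Q → R), infer (P → R).
Chain the two implications through the shared middle term 'n ≡ 0 (mod 12)'.

n ≡ 0 (mod 48) => n ≡ 0 (mod 2)


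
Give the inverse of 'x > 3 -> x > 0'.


The inverse of (P → Q) is (¬P → ¬Q). It is equivalent to the converse, not to the original.
Here P = 'x > 3' and Q = 'x > 0'.

If not (x > 3), then not (x > 0).


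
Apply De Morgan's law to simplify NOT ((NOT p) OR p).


De Morgan: the negation of a disjunction is the conjunction of the negations.
Distribute NOT across OR, flipping it to AND, and negate each literal.

p AND (NOT p)


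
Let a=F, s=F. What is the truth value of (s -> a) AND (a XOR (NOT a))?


Substitute a=F, s=F:
s -> a = F -> F = T
NOT a = T
a XOR (NOT a) = F XOR T = T
(s -> a) AND (a XOR (NOT a)) = T AND T = T

T


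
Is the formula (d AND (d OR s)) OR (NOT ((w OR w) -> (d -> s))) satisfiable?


Search for a satisfying assignment over {d, s, w}.
Try d=T, s=F, w=F: the formula evaluates to T.
A satisfying assignment exists.

Satisfiable.


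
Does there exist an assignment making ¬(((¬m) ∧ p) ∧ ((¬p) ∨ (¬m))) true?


Search for a satisfying assignment over {m, p}.
Try m=F, p=F: the formula evaluates to T.
A satisfying assignment exists.

Satisfiable.


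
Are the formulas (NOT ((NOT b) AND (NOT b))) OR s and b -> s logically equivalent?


Compare truth tables:
b | s | φ | ψ
-------------
F | F | F | T
T | F | T | F
F | T | T | T
T | T | T | T
They differ at row 1 (b=F, s=F): φ=F but ψ=T.

No, they are not logically equivalent.


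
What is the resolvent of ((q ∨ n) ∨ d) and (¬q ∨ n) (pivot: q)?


The clauses contain complementary literals q and ¬q.
Resolution eliminates this pair and disjoins the remaining literals (merging duplicates).

(n ∨ d)


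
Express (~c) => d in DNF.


Step 1: Rewrite (¬c) → d as ¬(¬c) ∨ d.
Step 2: Eliminate any double negations (¬¬X = X).

c | d


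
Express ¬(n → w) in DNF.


Step 1: Rewrite implication then negate: ¬(¬n ∨ w) = n ∧ ¬w.

n ∧ (¬w)


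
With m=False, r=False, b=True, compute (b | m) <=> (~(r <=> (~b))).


Substitute m=False, r=False, b=True:
b | m = True | False = True
~b = False
r <=> (~b) = False <=> False = True
~(r <=> (~b)) = False
(b | m) <=> (~(r <=> (~b))) = True <=> False = False

False


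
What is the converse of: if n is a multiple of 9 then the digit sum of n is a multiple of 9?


The converse of (P → Q) is (Q → P). It is not in general equivalent to the original.
Here P = 'n is a multiple of 9' and Q = 'the digit sum of n is a multiple of 9'.

If the digit sum of n is a multiple of 9, then n is a multiple of 9.


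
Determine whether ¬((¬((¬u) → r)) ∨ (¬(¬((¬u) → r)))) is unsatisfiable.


Truth table over {r, u}:
r | u | φ
---------
F | F | F
T | F | F
F | T | F
T | T | F
Every row is false.

Yes, it is a contradiction.


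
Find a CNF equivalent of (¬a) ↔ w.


Step 1: Rewrite (¬a) ↔ w as ((¬a) → w) ∧ (w → (¬a)).
Step 2: Rewrite each implication as a disjunction.
Step 3: Eliminate any double negations (¬¬X = X).

(a ∨ w) ∧ ((¬w) ∨ (¬a))


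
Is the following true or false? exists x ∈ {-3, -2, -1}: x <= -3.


Evaluate the predicate on each element: -3:True, -2:False, -1:False.
Witness x = -3 satisfies the predicate.

True


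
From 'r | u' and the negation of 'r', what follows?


Disjunctive syllogism: from (P ∨ Q) and ¬P, infer Q.
One disjunct, 'r', is ruled out; the other must hold.

u


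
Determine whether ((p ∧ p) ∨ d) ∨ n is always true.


Build the truth table over {d, n, p}:
d | n | p | φ
-------------
F | F | F | F
T | F | F | T
F | T | F | T
T | T | F | T
F | F | T | T
T | F | T | T
F | T | T | T
T | T | T | T
Counterexample at row 1: with d=F, n=F, p=F, the formula is F.

No, it is not a tautology.


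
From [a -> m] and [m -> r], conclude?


Hypothetical syllogism: from (P → Q) and (Q → R), infer (P → R).
Chain the two implications through the shared middle term 'm'.

a -> r


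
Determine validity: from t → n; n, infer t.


This is affirming the consequent (fallacy). There exist truth assignments where the premises are all true but the conclusion is false.

Invalid.


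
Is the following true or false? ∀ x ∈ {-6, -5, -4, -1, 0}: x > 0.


Evaluate the predicate on each element: -6:F, -5:F, -4:F, -1:F, 0:F.
Counterexample x = -6 fails the predicate.

F


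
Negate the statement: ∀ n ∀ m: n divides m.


Negation flips each quantifier (∀↔∃) and negates the inner predicate.
¬(∀ n ∀ m: φ) = ∃ n ∃ m: ¬φ.

∃ n ∃ m: ¬(n divides m)


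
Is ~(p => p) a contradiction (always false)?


Truth table over {p}:
p | φ
-----
False | False
True | False
Every row is false.

Yes, it is a contradiction.


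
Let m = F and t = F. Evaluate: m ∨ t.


Disjunction is false only when both operands are false.
Substitute: m=F, t=F.
F ∨ F evaluates to F.

F


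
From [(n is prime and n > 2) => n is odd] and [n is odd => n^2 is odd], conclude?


Hypothetical syllogism: from (P → Q) and (Q → R), infer (P → R).
Chain the two implications through the shared middle term 'n is odd'.

(n is prime and n > 2) => n^2 is odd


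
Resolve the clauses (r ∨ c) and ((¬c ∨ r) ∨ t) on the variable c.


The clauses contain complementary literals c and ¬c.
Resolution eliminates this pair and disjoins the remaining literals (merging duplicates).

(r ∨ t)


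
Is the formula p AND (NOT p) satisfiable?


Check all 2 assignments over {p}:
p | φ
-----
F | F
T | F
No assignment makes the formula true.

Unsatisfiable.


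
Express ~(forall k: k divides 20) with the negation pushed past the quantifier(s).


¬(forall x: φ) = exists x: ¬φ, and ¬(exists x: φ) = forall x: ¬φ.
Apply to the universal statement.

exists k: ~(k divides 20)


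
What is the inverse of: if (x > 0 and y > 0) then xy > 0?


The inverse of (P → Q) is (¬P → ¬Q). It is equivalent to the converse, not to the original.
Here P = '(x > 0 and y > 0)' and Q = 'xy > 0'.

If not ((x > 0 and y > 0)), then not (xy > 0).


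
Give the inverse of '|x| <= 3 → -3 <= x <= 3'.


The inverse of (P → Q) is (¬P → ¬Q). It is equivalent to the converse, not to the original.
Here P = '|x| <= 3' and Q = '-3 <= x <= 3'.

If not (|x| <= 3), then not (-3 <= x <= 3).


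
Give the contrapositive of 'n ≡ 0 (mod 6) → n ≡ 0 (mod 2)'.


The contrapositive of (P → Q) is (¬Q → ¬P); it is logically equivalent to the original.
Here P = 'n ≡ 0 (mod 6)' and Q = 'n ≡ 0 (mod 2)'.

If not (n ≡ 0 (mod 2)), then not (n ≡ 0 (mod 6)).


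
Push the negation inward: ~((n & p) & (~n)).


De Morgan: the negation of a conjunction is the disjunction of the negations.
Distribute ~ across &, flipping it to |, and negate each literal.

((~n) | (~p)) | n


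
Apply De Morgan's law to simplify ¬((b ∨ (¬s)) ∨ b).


De Morgan: the negation of a disjunction is the conjunction of the negations.
Distribute ¬ across ∨, flipping it to ∧, and negate each literal.

((¬b) ∧ s) ∧ (¬b)


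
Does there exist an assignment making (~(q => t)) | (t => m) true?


Search for a satisfying assignment over {m, q, t}.
Try m=False, q=False, t=False: the formula evaluates to True.
A satisfying assignment exists.

Satisfiable.


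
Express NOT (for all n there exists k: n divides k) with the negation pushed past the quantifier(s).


Negation flips each quantifier (∀↔∃) and negates the inner predicate.
¬(for all n there exists k: φ) = there exists n for all k: ¬φ.

there exists n for all k: NOT(n divides k)


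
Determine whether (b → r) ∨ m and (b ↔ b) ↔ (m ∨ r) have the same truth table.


Compare truth tables:
b | m | r | φ | ψ
-----------------
F | F | F | T | F
T | F | F | F | F
F | T | F | T | T
T | T | F | T | T
F | F | T | T | T
T | F | T | T | T
F | T | T | T | T
T | T | T | T | T
They differ at row 1 (b=F, m=F, r=F): φ=T but ψ=F.

No, they are not logically equivalent.


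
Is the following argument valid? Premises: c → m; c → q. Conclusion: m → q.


This is (no valid rule). There exist truth assignments where the premises are all true but the conclusion is false.

Invalid.


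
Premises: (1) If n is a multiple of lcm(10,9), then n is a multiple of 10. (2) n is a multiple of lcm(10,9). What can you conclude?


Modus ponens: from (P → Q) and P, infer Q.
P = 'n is a multiple of lcm(10,9)' is asserted, and P → Q holds, so Q follows.

n is a multiple of 10.


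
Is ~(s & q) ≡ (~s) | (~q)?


Compare truth tables:
q | s | φ | ψ
-------------
False | False | True | True
True | False | True | True
False | True | True | True
True | True | False | False
The columns φ and ψ agree on every row.

Yes, they are logically equivalent.


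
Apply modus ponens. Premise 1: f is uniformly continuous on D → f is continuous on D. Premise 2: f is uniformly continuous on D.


Modus ponens: from (P → Q) and P, infer Q.
P = 'f is uniformly continuous on D' is asserted, and P → Q holds, so Q follows.

f is continuous on D.


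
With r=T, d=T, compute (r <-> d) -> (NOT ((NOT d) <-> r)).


Substitute r=T, d=T:
r <-> d = T <-> T = T
NOT d = F
(NOT d) <-> r = F <-> T = F
NOT ((NOT d) <-> r) = T
(r <-> d) -> (NOT ((NOT d) <-> r)) = T -> T = T

T


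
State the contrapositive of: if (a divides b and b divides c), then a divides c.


The contrapositive of (P → Q) is (¬Q → ¬P); it is logically equivalent to the original.
Here P = '(a divides b and b divides c)' and Q = 'a divides c'.

If not (a divides c), then not ((a divides b and b divides c)).


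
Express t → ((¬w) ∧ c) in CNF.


Step 1: Rewrite t → ((¬w) ∧ c) as ¬t ∨ ((¬w) ∧ c).
Step 2: Distribute ∨ over ∧.

((¬t) ∨ (¬w)) ∧ ((¬t) ∨ c)


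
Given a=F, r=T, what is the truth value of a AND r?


Conjunction is true only when both operands are true.
Substitute: a=F, r=T.
F AND T evaluates to F.

F


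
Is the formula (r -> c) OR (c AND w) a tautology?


Build the truth table over {c, r, w}:
c | r | w | φ
-------------
F | F | F | T
T | F | F | T
F | T | F | F
T | T | F | T
F | F | T | T
T | F | T | T
F | T | T | F
T | T | T | T
Counterexample at row 3: with c=F, r=T, w=F, the formula is F.

No, it is not a tautology.


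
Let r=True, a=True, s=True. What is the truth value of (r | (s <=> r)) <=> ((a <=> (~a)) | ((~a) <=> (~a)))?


Substitute r=True, a=True, s=True:
s <=> r = True <=> True = True
r | (s <=> r) = True | True = True
~a = False
a <=> (~a) = True <=> False = False
~a = False
~a = False
(~a) <=> (~a) = False <=> False = True
(a <=> (~a)) | ((~a) <=> (~a)) = False | True = True
(r | (s <=> r)) <=> ((a <=> (~a)) | ((~a) <=> (~a))) = True <=> True = True

True


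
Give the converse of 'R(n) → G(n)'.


The converse of (P → Q) is (Q → P). It is not in general equivalent to the original.
Here P = 'R(n)' and Q = 'G(n)'.

If G(n), then R(n).


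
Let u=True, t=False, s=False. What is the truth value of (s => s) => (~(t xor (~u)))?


Substitute u=True, t=False, s=False:
s => s = False => False = True
~u = False
t xor (~u) = False xor False = False
~(t xor (~u)) = True
(s => s) => (~(t xor (~u))) = True => True = True

True


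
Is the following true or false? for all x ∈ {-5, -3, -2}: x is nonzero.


Evaluate the predicate on each element: -5:T, -3:T, -2:T.
Every element satisfies the predicate.

T


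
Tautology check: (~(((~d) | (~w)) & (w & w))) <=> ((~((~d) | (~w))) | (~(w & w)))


Build the truth table over {d, w}:
d | w | φ
---------
False | False | True
True | False | True
False | True | True
True | True | True
Every row evaluates to true.

Yes, it is a tautology.


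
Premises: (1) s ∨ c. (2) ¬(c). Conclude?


Disjunctive syllogism: from (P ∨ Q) and ¬P, infer Q.
One disjunct, 'c', is ruled out; the other must hold.

s


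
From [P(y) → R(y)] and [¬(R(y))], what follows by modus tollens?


Modus tollens: from (P → Q) and ¬Q, infer ¬P.
Q = 'R(y)' is denied; since P → Q, P must also fail.

Not (P(y)).


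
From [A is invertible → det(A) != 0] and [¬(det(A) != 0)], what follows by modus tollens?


Modus tollens: from (P → Q) and ¬Q, infer ¬P.
Q = 'det(A) != 0' is denied; since P → Q, P must also fail.

Not (A is invertible).


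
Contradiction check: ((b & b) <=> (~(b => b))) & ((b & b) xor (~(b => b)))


Truth table over {b}:
b | φ
-----
False | False
True | False
Every row is false.

Yes, it is a contradiction.


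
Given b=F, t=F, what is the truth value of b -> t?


Implication is false only when antecedent is true and consequent is false.
Substitute: b=F, t=F.
F -> F evaluates to T.

T


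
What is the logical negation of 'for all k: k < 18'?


¬(for all x: φ) = there exists x: ¬φ, and ¬(there exists x: φ) = for all x: ¬φ.
Apply to the universal statement.

there exists k: NOT(k < 18)


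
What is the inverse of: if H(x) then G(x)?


The inverse of (P → Q) is (¬P → ¬Q). It is equivalent to the converse, not to the original.
Here P = 'H(x)' and Q = 'G(x)'.

If not (H(x)), then not (G(x)).


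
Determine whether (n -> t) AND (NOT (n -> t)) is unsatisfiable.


Truth table over {n, t}:
n | t | φ
---------
F | F | F
T | F | F
F | T | F
T | T | F
Every row is false.

Yes, it is a contradiction.


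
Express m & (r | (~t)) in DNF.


Step 1: Distribute ∧ over ∨: m ∧ (r ∨ (¬t)) = (m ∧ r) ∨ (m ∧ (¬t)).

(m & r) | (m & (~t))


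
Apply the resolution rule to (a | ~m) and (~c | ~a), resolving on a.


The clauses contain complementary literals a and ~a.
Resolution eliminates this pair and disjoins the remaining literals (merging duplicates).

(~m | ~c)


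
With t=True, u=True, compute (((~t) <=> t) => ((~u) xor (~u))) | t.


Substitute t=True, u=True:
~t = False
(~t) <=> t = False <=> True = False
~u = False
~u = False
(~u) xor (~u) = False xor False = False
((~t) <=> t) => ((~u) xor (~u)) = False => False = True
(((~t) <=> t) => ((~u) xor (~u))) | t = True | True = True

True


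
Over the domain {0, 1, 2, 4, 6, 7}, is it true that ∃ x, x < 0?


Evaluate the predicate on each element: 0:F, 1:F, 2:F, 4:F, 6:F, 7:F.
No element satisfies the predicate.

F


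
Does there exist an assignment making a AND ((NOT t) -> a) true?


Search for a satisfying assignment over {a, t}.
Try a=T, t=F: the formula evaluates to T.
A satisfying assignment exists.

Satisfiable.


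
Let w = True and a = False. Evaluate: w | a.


Disjunction is false only when both operands are false.
Substitute: w=True, a=False.
True | False evaluates to True.

True


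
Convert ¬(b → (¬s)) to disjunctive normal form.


Step 1: Rewrite implication then negate: ¬(¬b ∨ (¬s)) = b ∧ ¬(¬s).
Step 2: Eliminate any double negations (¬¬X = X).

b ∧ s


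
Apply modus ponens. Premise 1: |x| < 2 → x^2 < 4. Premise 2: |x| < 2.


Modus ponens: from (P → Q) and P, infer Q.
P = '|x| < 2' is asserted, and P → Q holds, so Q follows.

x^2 < 4.


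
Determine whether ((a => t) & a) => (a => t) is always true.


Build the truth table over {a, t}:
a | t | φ
---------
False | False | True
True | False | True
False | True | True
True | True | True
Every row evaluates to true.

Yes, it is a tautology.


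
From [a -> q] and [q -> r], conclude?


Hypothetical syllogism: from (P → Q) and (Q → R), infer (P → R).
Chain the two implications through the shared middle term 'q'.

a -> r


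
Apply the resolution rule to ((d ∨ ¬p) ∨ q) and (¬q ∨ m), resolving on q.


The clauses contain complementary literals q and ¬q.
Resolution eliminates this pair and disjoins the remaining literals (merging duplicates).

((¬p ∨ d) ∨ m)


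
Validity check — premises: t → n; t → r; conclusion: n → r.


This is (no valid rule). There exist truth assignments where the premises are all true but the conclusion is false.

Invalid.


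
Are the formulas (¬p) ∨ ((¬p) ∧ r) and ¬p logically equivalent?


Compare truth tables:
p | r | φ | ψ
-------------
F | F | T | T
T | F | F | F
F | T | T | T
T | T | F | F
The columns φ and ψ agree on every row.

Yes, they are logically equivalent.


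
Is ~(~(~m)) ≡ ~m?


Compare truth tables:
m | φ | ψ
---------
False | True | True
True | False | False
The columns φ and ψ agree on every row.

Yes, they are logically equivalent.


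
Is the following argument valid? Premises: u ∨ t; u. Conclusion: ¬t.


This is affirming a disjunct (fallacy). There exist truth assignments where the premises are all true but the conclusion is false.

Invalid.


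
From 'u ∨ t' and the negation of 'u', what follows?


Disjunctive syllogism: from (P ∨ Q) and ¬P, infer Q.
One disjunct, 'u', is ruled out; the other must hold.

t


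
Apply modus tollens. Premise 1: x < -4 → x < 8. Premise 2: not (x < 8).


Modus tollens: from (P → Q) and ¬Q, infer ¬P.
Q = 'x < 8' is denied; since P → Q, P must also fail.

Not (x < -4).


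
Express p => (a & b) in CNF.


Step 1: Rewrite p → (a ∧ b) as ¬p ∨ (a ∧ b).
Step 2: Distribute ∨ over ∧.

((~p) | a) & ((~p) | b)


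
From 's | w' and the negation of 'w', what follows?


Disjunctive syllogism: from (P ∨ Q) and ¬P, infer Q.
One disjunct, 'w', is ruled out; the other must hold.

s


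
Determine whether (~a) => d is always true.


Build the truth table over {a, d}:
a | d | φ
---------
False | False | False
True | False | True
False | True | True
True | True | True
Counterexample at row 1: with a=False, d=False, the formula is False.

No, it is not a tautology.


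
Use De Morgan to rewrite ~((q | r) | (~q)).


De Morgan: the negation of a disjunction is the conjunction of the negations.
Distribute ~ across |, flipping it to &, and negate each literal.

((~q) & (~r)) & q


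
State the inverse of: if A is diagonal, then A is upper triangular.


The inverse of (P → Q) is (¬P → ¬Q). It is equivalent to the converse, not to the original.
Here P = 'A is diagonal' and Q = 'A is upper triangular'.

If not (A is diagonal), then not (A is upper triangular).


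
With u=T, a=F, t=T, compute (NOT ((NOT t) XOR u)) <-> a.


Substitute u=T, a=F, t=T:
NOT t = F
(NOT t) XOR u = F XOR T = T
NOT ((NOT t) XOR u) = F
(NOT ((NOT t) XOR u)) <-> a = F <-> F = T

T


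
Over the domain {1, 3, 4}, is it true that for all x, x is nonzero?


Evaluate the predicate on each element: 1:T, 3:T, 4:T.
Every element satisfies the predicate.

T


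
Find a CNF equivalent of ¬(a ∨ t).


Step 1: Apply De Morgan: ¬(a ∨ t) = ¬a ∧ ¬t.

(¬a) ∧ (¬t)


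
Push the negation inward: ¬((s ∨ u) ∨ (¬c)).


De Morgan: the negation of a disjunction is the conjunction of the negations.
Distribute ¬ across ∨, flipping it to ∧, and negate each literal.

((¬s) ∧ (¬u)) ∧ c


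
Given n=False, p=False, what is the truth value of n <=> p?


Biconditional is true when both operands have the same truth value.
Substitute: n=False, p=False.
False <=> False evaluates to True.

True


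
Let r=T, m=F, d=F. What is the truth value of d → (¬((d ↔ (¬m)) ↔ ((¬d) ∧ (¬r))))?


Substitute r=T, m=F, d=F:
¬m = T
d ↔ (¬m) = F ↔ T = F
¬d = T
¬r = F
(¬d) ∧ (¬r) = T ∧ F = F
(d ↔ (¬m)) ↔ ((¬d) ∧ (¬r)) = F ↔ F = T
¬((d ↔ (¬m)) ↔ ((¬d) ∧ (¬r))) = F
d → (¬((d ↔ (¬m)) ↔ ((¬d) ∧ (¬r)))) = F → F = T

T


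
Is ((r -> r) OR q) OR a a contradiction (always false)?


Truth table over {a, q, r}:
a | q | r | φ
-------------
F | F | F | T
T | F | F | T
F | T | F | T
T | T | F | T
F | F | T | T
T | F | T | T
F | T | T | T
T | T | T | T
Satisfying assignment at row 1: a=F, q=F, r=F gives T.

No, it is not a contradiction.


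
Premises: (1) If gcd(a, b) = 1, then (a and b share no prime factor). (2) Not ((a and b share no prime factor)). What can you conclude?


Modus tollens: from (P → Q) and ¬Q, infer ¬P.
Q = '(a and b share no prime factor)' is denied; since P → Q, P must also fail.

Not (gcd(a, b) = 1).


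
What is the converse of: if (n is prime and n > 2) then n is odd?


The converse of (P → Q) is (Q → P). It is not in general equivalent to the original.
Here P = '(n is prime and n > 2)' and Q = 'n is odd'.

If n is odd, then (n is prime and n > 2).


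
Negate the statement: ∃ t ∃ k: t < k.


Negation flips each quantifier (∀↔∃) and negates the inner predicate.
¬(∃ t ∃ k: φ) = ∀ t ∀ k: ¬φ.

∀ t ∀ k: ¬(t < k)


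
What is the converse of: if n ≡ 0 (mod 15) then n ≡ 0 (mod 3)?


The converse of (P → Q) is (Q → P). It is not in general equivalent to the original.
Here P = 'n ≡ 0 (mod 15)' and Q = 'n ≡ 0 (mod 3)'.

If n ≡ 0 (mod 3), then n ≡ 0 (mod 15).


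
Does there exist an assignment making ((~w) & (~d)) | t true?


Search for a satisfying assignment over {d, t, w}.
Try d=False, t=False, w=False: the formula evaluates to True.
A satisfying assignment exists.

Satisfiable.


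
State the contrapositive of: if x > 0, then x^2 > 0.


The contrapositive of (P → Q) is (¬Q → ¬P); it is logically equivalent to the original.
Here P = 'x > 0' and Q = 'x^2 > 0'.

If not (x^2 > 0), then not (x > 0).


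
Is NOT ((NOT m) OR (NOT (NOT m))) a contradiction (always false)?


Truth table over {m}:
m | φ
-----
F | F
T | F
Every row is false.

Yes, it is a contradiction.


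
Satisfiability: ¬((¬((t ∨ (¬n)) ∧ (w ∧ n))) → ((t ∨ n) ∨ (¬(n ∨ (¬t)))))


Search for a satisfying assignment over {n, t, w}.
Try n=F, t=F, w=F: the formula evaluates to T.
A satisfying assignment exists.

Satisfiable.


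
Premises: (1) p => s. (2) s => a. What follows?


Hypothetical syllogism: from (P → Q) and (Q → R), infer (P → R).
Chain the two implications through the shared middle term 's'.

p => a


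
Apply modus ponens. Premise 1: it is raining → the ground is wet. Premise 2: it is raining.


Modus ponens: from (P → Q) and P, infer Q.
P = 'it is raining' is asserted, and P → Q holds, so Q follows.

the ground is wet.


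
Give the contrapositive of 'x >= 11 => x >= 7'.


The contrapositive of (P → Q) is (¬Q → ¬P); it is logically equivalent to the original.
Here P = 'x >= 11' and Q = 'x >= 7'.

If not (x >= 7), then not (x >= 11).


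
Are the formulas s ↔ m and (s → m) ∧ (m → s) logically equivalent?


Compare truth tables:
m | s | φ | ψ
-------------
F | F | T | T
T | F | F | F
F | T | F | F
T | T | T | T
The columns φ and ψ agree on every row.

Yes, they are logically equivalent.


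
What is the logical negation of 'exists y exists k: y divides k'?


Negation flips each quantifier (∀↔∃) and negates the inner predicate.
¬(exists y exists k: φ) = forall y forall k: ¬φ.

forall y forall k: ~(y divides k)


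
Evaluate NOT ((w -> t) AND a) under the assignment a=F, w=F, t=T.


Substitute a=F, w=F, t=T:
w -> t = F -> T = T
(w -> t) AND a = T AND F = F
NOT ((w -> t) AND a) = T

T


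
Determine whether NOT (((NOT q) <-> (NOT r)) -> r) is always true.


Build the truth table over {q, r}:
q | r | φ
---------
F | F | T
T | F | F
F | T | F
T | T | F
Counterexample at row 2: with q=T, r=F, the formula is F.

No, it is not a tautology.


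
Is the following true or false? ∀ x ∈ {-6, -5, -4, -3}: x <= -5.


Evaluate the predicate on each element: -6:T, -5:T, -4:F, -3:F.
Counterexample x = -4 fails the predicate.

F


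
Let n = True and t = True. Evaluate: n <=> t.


Biconditional is true when both operands have the same truth value.
Substitute: n=True, t=True.
True <=> True evaluates to True.

True


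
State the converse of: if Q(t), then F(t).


The converse of (P → Q) is (Q → P). It is not in general equivalent to the original.
Here P = 'Q(t)' and Q = 'F(t)'.

If F(t), then Q(t).


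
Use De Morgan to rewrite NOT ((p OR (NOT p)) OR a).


De Morgan: the negation of a disjunction is the conjunction of the negations.
Distribute NOT across OR, flipping it to AND, and negate each literal.

((NOT p) AND p) AND (NOT a)
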